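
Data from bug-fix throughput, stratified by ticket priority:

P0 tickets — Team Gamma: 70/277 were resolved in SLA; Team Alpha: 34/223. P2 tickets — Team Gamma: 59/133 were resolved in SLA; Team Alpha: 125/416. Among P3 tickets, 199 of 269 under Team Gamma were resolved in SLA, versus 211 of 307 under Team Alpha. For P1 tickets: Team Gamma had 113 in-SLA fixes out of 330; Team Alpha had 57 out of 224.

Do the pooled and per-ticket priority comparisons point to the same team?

P0: Team Gamma 70/277 = 25.3%, Team Alpha 34/223 = 15.2% → Team Gamma
P2: Team Gamma 59/133 = 44.4%, Team Alpha 125/416 = 30.0% → Team Gamma
P3: Team Gamma 199/269 = 74.0%, Team Alpha 211/307 = 68.7% → Team Gamma
P1: Team Gamma 113/330 = 34.2%, Team Alpha 57/224 = 25.4% → Team Gamma
Overall: Team Gamma 441/1009 = 43.7%, Team Alpha 427/1170 = 36.5% → Team Gamma
Team Gamma wins overall and in every ticket group — no reversal.

Yes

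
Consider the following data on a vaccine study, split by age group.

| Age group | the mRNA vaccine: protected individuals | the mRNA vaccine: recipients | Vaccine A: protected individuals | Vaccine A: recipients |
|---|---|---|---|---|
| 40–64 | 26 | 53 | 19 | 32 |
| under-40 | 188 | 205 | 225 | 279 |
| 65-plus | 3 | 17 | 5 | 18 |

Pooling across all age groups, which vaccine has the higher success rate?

the mRNA vaccine

40–64: the mRNA vaccine 26/53 = 49.1%, Vaccine A 19/32 = 59.4% → Vaccine A
Under-40: the mRNA vaccine 188/205 = 91.7%, Vaccine A 225/279 = 80.6% → the mRNA vaccine
65-plus: the mRNA vaccine 3/17 = 17.6%, Vaccine A 5/18 = 27.8% → Vaccine A
Overall: the mRNA vaccine 217/275 = 78.9%, Vaccine A 249/329 = 75.7% → the mRNA vaccine
(Neither sweeps every age group, but the mRNA vaccine has the higher pooled rate.)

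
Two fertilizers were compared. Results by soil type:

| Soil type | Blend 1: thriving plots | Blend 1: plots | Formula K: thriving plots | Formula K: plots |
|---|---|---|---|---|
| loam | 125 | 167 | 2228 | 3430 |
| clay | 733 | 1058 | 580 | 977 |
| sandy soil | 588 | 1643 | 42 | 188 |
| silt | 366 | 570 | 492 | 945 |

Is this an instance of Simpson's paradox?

Yes

Loam: Blend 1 125/167 = 74.9%, Formula K 2228/3430 = 65.0% → Blend 1
Clay: Blend 1 733/1058 = 69.3%, Formula K 580/977 = 59.4% → Blend 1
Sandy soil: Blend 1 588/1643 = 35.8%, Formula K 42/188 = 22.3% → Blend 1
Silt: Blend 1 366/570 = 64.2%, Formula K 492/945 = 52.1% → Blend 1
Overall: Blend 1 1812/3438 = 52.7%, Formula K 3342/5540 = 60.3% → Formula K
Blend 1 wins each soil group but Formula K wins overall — the comparison reverses. Blend 1's plots skew toward sandy soil, which has a lower base rate.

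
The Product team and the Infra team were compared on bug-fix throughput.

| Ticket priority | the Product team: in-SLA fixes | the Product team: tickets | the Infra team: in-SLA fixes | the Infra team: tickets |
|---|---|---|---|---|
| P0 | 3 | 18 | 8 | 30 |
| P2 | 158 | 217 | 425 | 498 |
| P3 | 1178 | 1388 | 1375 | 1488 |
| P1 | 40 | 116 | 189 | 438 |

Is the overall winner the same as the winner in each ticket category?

P0: the Product team 3/18 = 16.7%, the Infra team 8/30 = 26.7% → the Infra team
P2: the Product team 158/217 = 72.8%, the Infra team 425/498 = 85.3% → the Infra team
P3: the Product team 1178/1388 = 84.9%, the Infra team 1375/1488 = 92.4% → the Infra team
P1: the Product team 40/116 = 34.5%, the Infra team 189/438 = 43.2% → the Infra team
Overall: the Product team 1379/1739 = 79.3%, the Infra team 1997/2454 = 81.4% → the Infra team
The Infra team wins overall and in every ticket group — no reversal.

Yes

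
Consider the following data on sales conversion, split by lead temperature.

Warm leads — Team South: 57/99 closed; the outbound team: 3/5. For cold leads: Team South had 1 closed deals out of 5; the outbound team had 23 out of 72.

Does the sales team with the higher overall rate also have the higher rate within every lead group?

Warm: Team South 57/99 = 57.6%, the outbound team 3/5 = 60.0% → the outbound team
Cold: Team South 1/5 = 20.0%, the outbound team 23/72 = 31.9% → the outbound team
Overall: Team South 58/104 = 55.8%, the outbound team 26/77 = 33.8% → Team South
The outbound team wins each lead group but Team South wins overall — the comparison reverses. The outbound team's leads skew toward cold, which has a lower base rate.

No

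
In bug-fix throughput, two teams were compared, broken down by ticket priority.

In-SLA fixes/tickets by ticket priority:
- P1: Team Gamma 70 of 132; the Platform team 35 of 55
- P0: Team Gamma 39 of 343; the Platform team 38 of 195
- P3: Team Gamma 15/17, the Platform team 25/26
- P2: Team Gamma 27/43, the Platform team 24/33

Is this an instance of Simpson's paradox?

P1: Team Gamma 70/132 = 53.0%, the Platform team 35/55 = 63.6% → the Platform team
P0: Team Gamma 39/343 = 11.4%, the Platform team 38/195 = 19.5% → the Platform team
P3: Team Gamma 15/17 = 88.2%, the Platform team 25/26 = 96.2% → the Platform team
P2: Team Gamma 27/43 = 62.8%, the Platform team 24/33 = 72.7% → the Platform team
Overall: Team Gamma 151/535 = 28.2%, the Platform team 122/309 = 39.5% → the Platform team
The Platform team wins overall and in every ticket group — no reversal.

No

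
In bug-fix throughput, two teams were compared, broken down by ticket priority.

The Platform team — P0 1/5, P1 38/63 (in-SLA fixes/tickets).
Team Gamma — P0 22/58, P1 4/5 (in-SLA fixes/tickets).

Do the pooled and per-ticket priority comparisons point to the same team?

P0: the Platform team 1/5 = 20.0%, Team Gamma 22/58 = 37.9% → Team Gamma
P1: the Platform team 38/63 = 60.3%, Team Gamma 4/5 = 80.0% → Team Gamma
Overall: the Platform team 39/68 = 57.4%, Team Gamma 26/63 = 41.3% → the Platform team
Team Gamma wins each ticket group but the Platform team wins overall — the comparison reverses. Team Gamma's tickets skew toward P0, which has a lower base rate.

No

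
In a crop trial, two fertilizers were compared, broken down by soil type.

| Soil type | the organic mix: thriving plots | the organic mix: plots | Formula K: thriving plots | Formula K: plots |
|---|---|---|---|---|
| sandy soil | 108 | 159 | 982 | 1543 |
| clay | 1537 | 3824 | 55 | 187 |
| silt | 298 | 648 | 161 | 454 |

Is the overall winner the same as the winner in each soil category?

No

Sandy soil: the organic mix 108/159 = 67.9%, Formula K 982/1543 = 63.6% → the organic mix
Clay: the organic mix 1537/3824 = 40.2%, Formula K 55/187 = 29.4% → the organic mix
Silt: the organic mix 298/648 = 46.0%, Formula K 161/454 = 35.5% → the organic mix
Overall: the organic mix 1943/4631 = 42.0%, Formula K 1198/2184 = 54.9% → Formula K
The organic mix wins each soil group but Formula K wins overall — the comparison reverses. The organic mix's plots skew toward clay, which has a lower base rate.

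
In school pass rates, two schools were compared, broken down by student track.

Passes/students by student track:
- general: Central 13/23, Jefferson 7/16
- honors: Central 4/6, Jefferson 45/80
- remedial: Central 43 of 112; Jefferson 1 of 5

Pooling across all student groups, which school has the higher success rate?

Jefferson

General: Central 13/23 = 56.5%, Jefferson 7/16 = 43.8% → Central
Honors: Central 4/6 = 66.7%, Jefferson 45/80 = 56.2% → Central
Remedial: Central 43/112 = 38.4%, Jefferson 1/5 = 20.0% → Central
Overall: Central 60/141 = 42.6%, Jefferson 53/101 = 52.5% → Jefferson
(Central wins every student group but Jefferson wins overall — Central's students skew toward the low-rate remedial group.)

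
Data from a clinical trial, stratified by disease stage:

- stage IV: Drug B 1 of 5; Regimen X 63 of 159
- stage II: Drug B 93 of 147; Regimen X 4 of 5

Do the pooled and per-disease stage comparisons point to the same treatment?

Stage IV: Drug B 1/5 = 20.0%, Regimen X 63/159 = 39.6% → Regimen X
Stage II: Drug B 93/147 = 63.3%, Regimen X 4/5 = 80.0% → Regimen X
Overall: Drug B 94/152 = 61.8%, Regimen X 67/164 = 40.9% → Drug B
Regimen X wins each disease group but Drug B wins overall — the comparison reverses. Regimen X's patients skew toward stage IV, which has a lower base rate.

No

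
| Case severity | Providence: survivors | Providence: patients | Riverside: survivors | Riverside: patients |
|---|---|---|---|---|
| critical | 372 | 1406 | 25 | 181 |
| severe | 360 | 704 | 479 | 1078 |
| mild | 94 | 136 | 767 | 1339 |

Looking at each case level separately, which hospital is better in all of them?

Critical: Providence 372/1406 = 26.5%, Riverside 25/181 = 13.8% → Providence
Severe: Providence 360/704 = 51.1%, Riverside 479/1078 = 44.4% → Providence
Mild: Providence 94/136 = 69.1%, Riverside 767/1339 = 57.3% → Providence
Providence has the higher rate in all 3 groups.

Providence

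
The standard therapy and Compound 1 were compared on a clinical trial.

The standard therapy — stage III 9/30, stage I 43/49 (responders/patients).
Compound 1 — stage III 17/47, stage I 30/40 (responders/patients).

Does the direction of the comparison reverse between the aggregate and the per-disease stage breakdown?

Stage III: the standard therapy 9/30 = 30.0%, Compound 1 17/47 = 36.2% → Compound 1
Stage I: the standard therapy 43/49 = 87.8%, Compound 1 30/40 = 75.0% → the standard therapy
Overall: the standard therapy 52/79 = 65.8%, Compound 1 47/87 = 54.0% → the standard therapy
Neither sweeps: the standard therapy wins 1 of 2 groups, Compound 1 wins 1. The standard therapy wins overall but not every group — no Simpson reversal.

No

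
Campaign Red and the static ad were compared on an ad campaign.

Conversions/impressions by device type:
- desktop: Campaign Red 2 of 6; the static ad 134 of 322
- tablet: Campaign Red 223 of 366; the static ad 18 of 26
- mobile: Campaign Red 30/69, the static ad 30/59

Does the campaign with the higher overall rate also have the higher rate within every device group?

No

Desktop: Campaign Red 2/6 = 33.3%, the static ad 134/322 = 41.6% → the static ad
Tablet: Campaign Red 223/366 = 60.9%, the static ad 18/26 = 69.2% → the static ad
Mobile: Campaign Red 30/69 = 43.5%, the static ad 30/59 = 50.8% → the static ad
Overall: Campaign Red 255/441 = 57.8%, the static ad 182/407 = 44.7% → Campaign Red
The static ad wins each device group but Campaign Red wins overall — the comparison reverses. The static ad's impressions skew toward desktop, which has a lower base rate.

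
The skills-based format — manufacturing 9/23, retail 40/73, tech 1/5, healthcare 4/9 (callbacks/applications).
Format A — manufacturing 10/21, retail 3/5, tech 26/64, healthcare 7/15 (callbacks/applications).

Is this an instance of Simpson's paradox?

Manufacturing: the skills-based format 9/23 = 39.1%, Format A 10/21 = 47.6% → Format A
Retail: the skills-based format 40/73 = 54.8%, Format A 3/5 = 60.0% → Format A
Tech: the skills-based format 1/5 = 20.0%, Format A 26/64 = 40.6% → Format A
Healthcare: the skills-based format 4/9 = 44.4%, Format A 7/15 = 46.7% → Format A
Overall: the skills-based format 54/110 = 49.1%, Format A 46/105 = 43.8% → the skills-based format
Format A wins each industry group but the skills-based format wins overall — the comparison reverses. Format A's applications skew toward tech, which has a lower base rate.

Yes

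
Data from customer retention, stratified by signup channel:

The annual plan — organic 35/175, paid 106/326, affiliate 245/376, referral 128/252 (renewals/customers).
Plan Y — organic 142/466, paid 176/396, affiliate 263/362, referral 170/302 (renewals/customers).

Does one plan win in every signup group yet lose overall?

No

Organic: the annual plan 35/175 = 20.0%, Plan Y 142/466 = 30.5% → Plan Y
Paid: the annual plan 106/326 = 32.5%, Plan Y 176/396 = 44.4% → Plan Y
Affiliate: the annual plan 245/376 = 65.2%, Plan Y 263/362 = 72.7% → Plan Y
Referral: the annual plan 128/252 = 50.8%, Plan Y 170/302 = 56.3% → Plan Y
Overall: the annual plan 514/1129 = 45.5%, Plan Y 751/1526 = 49.2% → Plan Y
Plan Y wins overall and in every signup group — no reversal.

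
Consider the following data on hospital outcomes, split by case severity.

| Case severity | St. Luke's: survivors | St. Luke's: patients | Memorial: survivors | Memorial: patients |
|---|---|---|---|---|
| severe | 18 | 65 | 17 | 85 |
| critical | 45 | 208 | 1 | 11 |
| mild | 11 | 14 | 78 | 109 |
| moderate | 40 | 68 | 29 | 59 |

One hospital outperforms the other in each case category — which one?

St. Luke's

Severe: St. Luke's 18/65 = 27.7%, Memorial 17/85 = 20.0% → St. Luke's
Critical: St. Luke's 45/208 = 21.6%, Memorial 1/11 = 9.1% → St. Luke's
Mild: St. Luke's 11/14 = 78.6%, Memorial 78/109 = 71.6% → St. Luke's
Moderate: St. Luke's 40/68 = 58.8%, Memorial 29/59 = 49.2% → St. Luke's
St. Luke's has the higher rate in all 4 groups.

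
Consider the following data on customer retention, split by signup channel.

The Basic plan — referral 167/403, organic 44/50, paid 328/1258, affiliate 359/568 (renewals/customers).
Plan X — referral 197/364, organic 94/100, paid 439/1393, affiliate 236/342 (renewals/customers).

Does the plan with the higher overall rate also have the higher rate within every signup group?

Referral: the Basic plan 167/403 = 41.4%, Plan X 197/364 = 54.1% → Plan X
Organic: the Basic plan 44/50 = 88.0%, Plan X 94/100 = 94.0% → Plan X
Paid: the Basic plan 328/1258 = 26.1%, Plan X 439/1393 = 31.5% → Plan X
Affiliate: the Basic plan 359/568 = 63.2%, Plan X 236/342 = 69.0% → Plan X
Overall: the Basic plan 898/2279 = 39.4%, Plan X 966/2199 = 43.9% → Plan X
Plan X wins overall and in every signup group — no reversal.

Yes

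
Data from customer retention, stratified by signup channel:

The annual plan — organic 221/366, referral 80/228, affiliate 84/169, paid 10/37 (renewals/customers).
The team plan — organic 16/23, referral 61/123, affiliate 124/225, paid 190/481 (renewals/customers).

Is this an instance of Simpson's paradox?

Organic: the annual plan 221/366 = 60.4%, the team plan 16/23 = 69.6% → the team plan
Referral: the annual plan 80/228 = 35.1%, the team plan 61/123 = 49.6% → the team plan
Affiliate: the annual plan 84/169 = 49.7%, the team plan 124/225 = 55.1% → the team plan
Paid: the annual plan 10/37 = 27.0%, the team plan 190/481 = 39.5% → the team plan
Overall: the annual plan 395/800 = 49.4%, the team plan 391/852 = 45.9% → the annual plan
The team plan wins each signup group but the annual plan wins overall — the comparison reverses. The team plan's customers skew toward paid, which has a lower base rate.

Yes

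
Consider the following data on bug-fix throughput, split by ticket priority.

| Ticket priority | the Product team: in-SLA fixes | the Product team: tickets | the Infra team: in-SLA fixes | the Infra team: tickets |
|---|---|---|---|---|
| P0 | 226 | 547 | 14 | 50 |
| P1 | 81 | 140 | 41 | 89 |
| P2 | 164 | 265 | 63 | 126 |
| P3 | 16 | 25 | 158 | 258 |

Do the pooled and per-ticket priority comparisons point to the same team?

No

P0: the Product team 226/547 = 41.3%, the Infra team 14/50 = 28.0% → the Product team
P1: the Product team 81/140 = 57.9%, the Infra team 41/89 = 46.1% → the Product team
P2: the Product team 164/265 = 61.9%, the Infra team 63/126 = 50.0% → the Product team
P3: the Product team 16/25 = 64.0%, the Infra team 158/258 = 61.2% → the Product team
Overall: the Product team 487/977 = 49.8%, the Infra team 276/523 = 52.8% → the Infra team
The Product team wins each ticket group but the Infra team wins overall — the comparison reverses. The Product team's tickets skew toward P0, which has a lower base rate.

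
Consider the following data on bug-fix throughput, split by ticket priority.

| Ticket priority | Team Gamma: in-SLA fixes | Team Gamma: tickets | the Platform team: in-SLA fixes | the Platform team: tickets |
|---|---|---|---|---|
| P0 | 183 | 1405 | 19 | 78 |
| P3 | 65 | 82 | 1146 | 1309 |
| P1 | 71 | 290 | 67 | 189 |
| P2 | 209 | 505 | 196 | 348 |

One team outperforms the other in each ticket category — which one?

P0: Team Gamma 183/1405 = 13.0%, the Platform team 19/78 = 24.4% → the Platform team
P3: Team Gamma 65/82 = 79.3%, the Platform team 1146/1309 = 87.5% → the Platform team
P1: Team Gamma 71/290 = 24.5%, the Platform team 67/189 = 35.4% → the Platform team
P2: Team Gamma 209/505 = 41.4%, the Platform team 196/348 = 56.3% → the Platform team
The Platform team has the higher rate in all 4 groups.

the Platform team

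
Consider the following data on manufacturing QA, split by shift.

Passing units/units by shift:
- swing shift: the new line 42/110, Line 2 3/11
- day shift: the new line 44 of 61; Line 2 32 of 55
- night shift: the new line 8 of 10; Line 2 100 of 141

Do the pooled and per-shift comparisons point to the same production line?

Swing shift: the new line 42/110 = 38.2%, Line 2 3/11 = 27.3% → the new line
Day shift: the new line 44/61 = 72.1%, Line 2 32/55 = 58.2% → the new line
Night shift: the new line 8/10 = 80.0%, Line 2 100/141 = 70.9% → the new line
Overall: the new line 94/181 = 51.9%, Line 2 135/207 = 65.2% → Line 2
The new line wins each shift group but Line 2 wins overall — the comparison reverses. The new line's units skew toward swing shift, which has a lower base rate.

No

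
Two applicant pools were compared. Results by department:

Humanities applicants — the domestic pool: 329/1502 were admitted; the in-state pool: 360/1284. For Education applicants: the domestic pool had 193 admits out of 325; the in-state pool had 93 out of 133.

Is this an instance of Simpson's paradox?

Humanities: the domestic pool 329/1502 = 21.9%, the in-state pool 360/1284 = 28.0% → the in-state pool
Education: the domestic pool 193/325 = 59.4%, the in-state pool 93/133 = 69.9% → the in-state pool
Overall: the domestic pool 522/1827 = 28.6%, the in-state pool 453/1417 = 32.0% → the in-state pool
The in-state pool wins overall and in every department group — no reversal.

No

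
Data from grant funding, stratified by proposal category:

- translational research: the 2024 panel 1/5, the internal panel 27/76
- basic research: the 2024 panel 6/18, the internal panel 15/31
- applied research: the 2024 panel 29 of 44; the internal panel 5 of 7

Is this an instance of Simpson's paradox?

Translational research: the 2024 panel 1/5 = 20.0%, the internal panel 27/76 = 35.5% → the internal panel
Basic research: the 2024 panel 6/18 = 33.3%, the internal panel 15/31 = 48.4% → the internal panel
Applied research: the 2024 panel 29/44 = 65.9%, the internal panel 5/7 = 71.4% → the internal panel
Overall: the 2024 panel 36/67 = 53.7%, the internal panel 47/114 = 41.2% → the 2024 panel
The internal panel wins each proposal group but the 2024 panel wins overall — the comparison reverses. The internal panel's proposals skew toward translational research, which has a lower base rate.

Yes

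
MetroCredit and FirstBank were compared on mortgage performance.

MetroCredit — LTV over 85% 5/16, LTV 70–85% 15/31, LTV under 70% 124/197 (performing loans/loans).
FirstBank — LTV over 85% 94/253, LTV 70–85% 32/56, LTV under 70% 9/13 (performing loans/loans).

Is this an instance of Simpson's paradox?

LTV over 85%: MetroCredit 5/16 = 31.2%, FirstBank 94/253 = 37.2% → FirstBank
LTV 70–85%: MetroCredit 15/31 = 48.4%, FirstBank 32/56 = 57.1% → FirstBank
LTV under 70%: MetroCredit 124/197 = 62.9%, FirstBank 9/13 = 69.2% → FirstBank
Overall: MetroCredit 144/244 = 59.0%, FirstBank 135/322 = 41.9% → MetroCredit
FirstBank wins each loan-to-value group but MetroCredit wins overall — the comparison reverses. FirstBank's loans skew toward LTV over 85%, which has a lower base rate.

Yes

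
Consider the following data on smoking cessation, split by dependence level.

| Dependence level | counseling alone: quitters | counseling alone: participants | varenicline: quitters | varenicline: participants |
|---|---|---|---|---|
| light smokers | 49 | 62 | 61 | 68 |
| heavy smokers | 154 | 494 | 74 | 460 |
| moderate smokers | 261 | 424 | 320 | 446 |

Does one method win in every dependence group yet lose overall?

Light smokers: counseling alone 49/62 = 79.0%, varenicline 61/68 = 89.7% → varenicline
Heavy smokers: counseling alone 154/494 = 31.2%, varenicline 74/460 = 16.1% → counseling alone
Moderate smokers: counseling alone 261/424 = 61.6%, varenicline 320/446 = 71.7% → varenicline
Overall: counseling alone 464/980 = 47.3%, varenicline 455/974 = 46.7% → counseling alone
Neither sweeps: counseling alone wins 1 of 3 groups, varenicline wins 2. Counseling alone wins overall but not every group — no Simpson reversal.

No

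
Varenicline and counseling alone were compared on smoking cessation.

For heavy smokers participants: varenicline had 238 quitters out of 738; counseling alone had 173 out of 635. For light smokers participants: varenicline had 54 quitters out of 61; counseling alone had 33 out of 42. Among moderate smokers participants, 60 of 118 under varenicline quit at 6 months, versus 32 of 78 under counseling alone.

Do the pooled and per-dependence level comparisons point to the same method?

Heavy smokers: varenicline 238/738 = 32.2%, counseling alone 173/635 = 27.2% → varenicline
Light smokers: varenicline 54/61 = 88.5%, counseling alone 33/42 = 78.6% → varenicline
Moderate smokers: varenicline 60/118 = 50.8%, counseling alone 32/78 = 41.0% → varenicline
Overall: varenicline 352/917 = 38.4%, counseling alone 238/755 = 31.5% → varenicline
Varenicline wins overall and in every dependence group — no reversal.

Yes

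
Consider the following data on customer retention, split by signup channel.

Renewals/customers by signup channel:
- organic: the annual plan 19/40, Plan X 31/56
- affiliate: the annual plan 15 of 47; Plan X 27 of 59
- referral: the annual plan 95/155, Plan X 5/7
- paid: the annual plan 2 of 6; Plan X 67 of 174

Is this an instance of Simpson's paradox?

Yes

Organic: the annual plan 19/40 = 47.5%, Plan X 31/56 = 55.4% → Plan X
Affiliate: the annual plan 15/47 = 31.9%, Plan X 27/59 = 45.8% → Plan X
Referral: the annual plan 95/155 = 61.3%, Plan X 5/7 = 71.4% → Plan X
Paid: the annual plan 2/6 = 33.3%, Plan X 67/174 = 38.5% → Plan X
Overall: the annual plan 131/248 = 52.8%, Plan X 130/296 = 43.9% → the annual plan
Plan X wins each signup group but the annual plan wins overall — the comparison reverses. Plan X's customers skew toward paid, which has a lower base rate.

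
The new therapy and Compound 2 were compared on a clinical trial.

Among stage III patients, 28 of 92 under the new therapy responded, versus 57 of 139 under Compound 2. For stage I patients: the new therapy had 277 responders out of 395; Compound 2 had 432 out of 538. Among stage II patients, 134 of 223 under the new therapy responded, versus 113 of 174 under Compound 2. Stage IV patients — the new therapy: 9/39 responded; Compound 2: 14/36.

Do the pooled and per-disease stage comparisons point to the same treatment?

Stage III: the new therapy 28/92 = 30.4%, Compound 2 57/139 = 41.0% → Compound 2
Stage I: the new therapy 277/395 = 70.1%, Compound 2 432/538 = 80.3% → Compound 2
Stage II: the new therapy 134/223 = 60.1%, Compound 2 113/174 = 64.9% → Compound 2
Stage IV: the new therapy 9/39 = 23.1%, Compound 2 14/36 = 38.9% → Compound 2
Overall: the new therapy 448/749 = 59.8%, Compound 2 616/887 = 69.4% → Compound 2
Compound 2 wins overall and in every disease group — no reversal.

Yes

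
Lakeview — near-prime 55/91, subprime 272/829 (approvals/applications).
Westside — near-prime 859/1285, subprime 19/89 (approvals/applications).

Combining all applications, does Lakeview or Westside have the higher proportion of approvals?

Westside

Near-prime: Lakeview 55/91 = 60.4%, Westside 859/1285 = 66.8% → Westside
Subprime: Lakeview 272/829 = 32.8%, Westside 19/89 = 21.3% → Lakeview
Overall: Lakeview 327/920 = 35.5%, Westside 878/1374 = 63.9% → Westside
(Neither sweeps every credit group, but Westside has the higher pooled rate.)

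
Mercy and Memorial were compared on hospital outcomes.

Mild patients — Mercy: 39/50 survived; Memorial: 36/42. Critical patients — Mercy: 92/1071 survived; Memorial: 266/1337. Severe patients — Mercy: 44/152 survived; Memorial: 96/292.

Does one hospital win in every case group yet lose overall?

Mild: Mercy 39/50 = 78.0%, Memorial 36/42 = 85.7% → Memorial
Critical: Mercy 92/1071 = 8.6%, Memorial 266/1337 = 19.9% → Memorial
Severe: Mercy 44/152 = 28.9%, Memorial 96/292 = 32.9% → Memorial
Overall: Mercy 175/1273 = 13.7%, Memorial 398/1671 = 23.8% → Memorial
Memorial wins overall and in every case group — no reversal.

No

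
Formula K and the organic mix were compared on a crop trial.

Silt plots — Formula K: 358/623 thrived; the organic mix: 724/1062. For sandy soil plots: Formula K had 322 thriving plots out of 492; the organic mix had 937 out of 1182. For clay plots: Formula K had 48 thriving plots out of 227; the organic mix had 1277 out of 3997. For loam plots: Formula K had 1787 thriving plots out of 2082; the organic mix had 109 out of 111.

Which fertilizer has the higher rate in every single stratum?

Silt: Formula K 358/623 = 57.5%, the organic mix 724/1062 = 68.2% → the organic mix
Sandy soil: Formula K 322/492 = 65.4%, the organic mix 937/1182 = 79.3% → the organic mix
Clay: Formula K 48/227 = 21.1%, the organic mix 1277/3997 = 31.9% → the organic mix
Loam: Formula K 1787/2082 = 85.8%, the organic mix 109/111 = 98.2% → the organic mix
The organic mix has the higher rate in all 4 groups.

the organic mix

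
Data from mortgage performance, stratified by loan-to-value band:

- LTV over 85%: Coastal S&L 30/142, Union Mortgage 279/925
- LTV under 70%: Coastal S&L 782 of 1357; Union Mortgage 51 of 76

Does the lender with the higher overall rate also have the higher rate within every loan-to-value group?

No

LTV over 85%: Coastal S&L 30/142 = 21.1%, Union Mortgage 279/925 = 30.2% → Union Mortgage
LTV under 70%: Coastal S&L 782/1357 = 57.6%, Union Mortgage 51/76 = 67.1% → Union Mortgage
Overall: Coastal S&L 812/1499 = 54.2%, Union Mortgage 330/1001 = 33.0% → Coastal S&L
Union Mortgage wins each loan-to-value group but Coastal S&L wins overall — the comparison reverses. Union Mortgage's loans skew toward LTV over 85%, which has a lower base rate.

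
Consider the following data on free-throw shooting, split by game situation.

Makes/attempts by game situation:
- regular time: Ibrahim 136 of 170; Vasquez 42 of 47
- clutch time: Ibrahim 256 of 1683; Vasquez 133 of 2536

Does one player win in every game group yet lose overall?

No

Regular time: Ibrahim 136/170 = 80.0%, Vasquez 42/47 = 89.4% → Vasquez
Clutch time: Ibrahim 256/1683 = 15.2%, Vasquez 133/2536 = 5.2% → Ibrahim
Overall: Ibrahim 392/1853 = 21.2%, Vasquez 175/2583 = 6.8% → Ibrahim
Neither sweeps: Ibrahim wins 1 of 2 groups, Vasquez wins 1. Ibrahim wins overall but not every group — no Simpson reversal.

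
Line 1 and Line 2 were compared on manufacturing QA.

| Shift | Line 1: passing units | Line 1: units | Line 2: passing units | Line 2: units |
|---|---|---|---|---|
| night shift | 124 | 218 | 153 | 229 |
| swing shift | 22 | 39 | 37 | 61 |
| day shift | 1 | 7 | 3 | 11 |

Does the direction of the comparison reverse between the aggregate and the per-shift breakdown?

Night shift: Line 1 124/218 = 56.9%, Line 2 153/229 = 66.8% → Line 2
Swing shift: Line 1 22/39 = 56.4%, Line 2 37/61 = 60.7% → Line 2
Day shift: Line 1 1/7 = 14.3%, Line 2 3/11 = 27.3% → Line 2
Overall: Line 1 147/264 = 55.7%, Line 2 193/301 = 64.1% → Line 2
Line 2 wins overall and in every shift group — no reversal.

No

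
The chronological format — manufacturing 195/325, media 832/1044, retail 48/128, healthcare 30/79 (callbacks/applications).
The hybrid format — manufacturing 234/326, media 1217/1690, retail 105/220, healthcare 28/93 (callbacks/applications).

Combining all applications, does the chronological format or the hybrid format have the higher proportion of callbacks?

the chronological format

Manufacturing: the chronological format 195/325 = 60.0%, the hybrid format 234/326 = 71.8% → the hybrid format
Media: the chronological format 832/1044 = 79.7%, the hybrid format 1217/1690 = 72.0% → the chronological format
Retail: the chronological format 48/128 = 37.5%, the hybrid format 105/220 = 47.7% → the hybrid format
Healthcare: the chronological format 30/79 = 38.0%, the hybrid format 28/93 = 30.1% → the chronological format
Overall: the chronological format 1105/1576 = 70.1%, the hybrid format 1584/2329 = 68.0% → the chronological format
(Neither sweeps every industry group, but the chronological format has the higher pooled rate.)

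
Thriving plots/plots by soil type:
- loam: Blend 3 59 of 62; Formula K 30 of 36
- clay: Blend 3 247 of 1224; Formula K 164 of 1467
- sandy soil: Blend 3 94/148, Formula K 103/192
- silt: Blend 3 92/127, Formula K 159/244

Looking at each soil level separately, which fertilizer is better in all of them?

Loam: Blend 3 59/62 = 95.2%, Formula K 30/36 = 83.3% → Blend 3
Clay: Blend 3 247/1224 = 20.2%, Formula K 164/1467 = 11.2% → Blend 3
Sandy soil: Blend 3 94/148 = 63.5%, Formula K 103/192 = 53.6% → Blend 3
Silt: Blend 3 92/127 = 72.4%, Formula K 159/244 = 65.2% → Blend 3
Blend 3 has the higher rate in all 4 groups.

Blend 3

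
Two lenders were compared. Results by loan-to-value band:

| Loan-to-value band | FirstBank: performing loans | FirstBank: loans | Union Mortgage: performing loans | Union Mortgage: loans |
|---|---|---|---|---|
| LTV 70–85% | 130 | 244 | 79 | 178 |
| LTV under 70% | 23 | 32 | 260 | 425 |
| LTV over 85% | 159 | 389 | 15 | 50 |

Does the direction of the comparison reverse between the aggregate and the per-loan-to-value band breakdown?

LTV 70–85%: FirstBank 130/244 = 53.3%, Union Mortgage 79/178 = 44.4% → FirstBank
LTV under 70%: FirstBank 23/32 = 71.9%, Union Mortgage 260/425 = 61.2% → FirstBank
LTV over 85%: FirstBank 159/389 = 40.9%, Union Mortgage 15/50 = 30.0% → FirstBank
Overall: FirstBank 312/665 = 46.9%, Union Mortgage 354/653 = 54.2% → Union Mortgage
FirstBank wins each loan-to-value group but Union Mortgage wins overall — the comparison reverses. FirstBank's loans skew toward LTV over 85%, which has a lower base rate.

Yes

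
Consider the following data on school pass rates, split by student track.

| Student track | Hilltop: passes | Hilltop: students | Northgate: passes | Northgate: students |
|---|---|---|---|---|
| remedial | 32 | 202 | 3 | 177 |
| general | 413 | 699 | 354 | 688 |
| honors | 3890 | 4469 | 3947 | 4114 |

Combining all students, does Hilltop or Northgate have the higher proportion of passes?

Northgate

Remedial: Hilltop 32/202 = 15.8%, Northgate 3/177 = 1.7% → Hilltop
General: Hilltop 413/699 = 59.1%, Northgate 354/688 = 51.5% → Hilltop
Honors: Hilltop 3890/4469 = 87.0%, Northgate 3947/4114 = 95.9% → Northgate
Overall: Hilltop 4335/5370 = 80.7%, Northgate 4304/4979 = 86.4% → Northgate
(Neither sweeps every student group, but Northgate has the higher pooled rate.)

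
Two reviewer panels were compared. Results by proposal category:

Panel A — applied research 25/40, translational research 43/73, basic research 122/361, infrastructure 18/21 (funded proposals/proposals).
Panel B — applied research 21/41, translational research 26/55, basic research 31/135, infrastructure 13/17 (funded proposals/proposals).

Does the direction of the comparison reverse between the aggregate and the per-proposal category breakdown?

Applied research: Panel A 25/40 = 62.5%, Panel B 21/41 = 51.2% → Panel A
Translational research: Panel A 43/73 = 58.9%, Panel B 26/55 = 47.3% → Panel A
Basic research: Panel A 122/361 = 33.8%, Panel B 31/135 = 23.0% → Panel A
Infrastructure: Panel A 18/21 = 85.7%, Panel B 13/17 = 76.5% → Panel A
Overall: Panel A 208/495 = 42.0%, Panel B 91/248 = 36.7% → Panel A
Panel A wins overall and in every proposal group — no reversal.

No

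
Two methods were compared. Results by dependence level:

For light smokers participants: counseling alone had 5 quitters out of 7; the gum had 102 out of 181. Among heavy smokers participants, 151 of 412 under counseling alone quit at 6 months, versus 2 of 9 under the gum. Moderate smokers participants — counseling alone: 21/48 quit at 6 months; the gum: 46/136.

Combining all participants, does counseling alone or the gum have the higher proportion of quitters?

the gum

Light smokers: counseling alone 5/7 = 71.4%, the gum 102/181 = 56.4% → counseling alone
Heavy smokers: counseling alone 151/412 = 36.7%, the gum 2/9 = 22.2% → counseling alone
Moderate smokers: counseling alone 21/48 = 43.8%, the gum 46/136 = 33.8% → counseling alone
Overall: counseling alone 177/467 = 37.9%, the gum 150/326 = 46.0% → the gum
(Counseling alone wins every dependence group but the gum wins overall — counseling alone's participants skew toward the low-rate heavy smokers group.)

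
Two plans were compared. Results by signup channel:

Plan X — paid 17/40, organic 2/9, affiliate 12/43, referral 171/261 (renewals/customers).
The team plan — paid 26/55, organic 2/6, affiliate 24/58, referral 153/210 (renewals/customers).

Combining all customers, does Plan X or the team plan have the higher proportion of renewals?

Paid: Plan X 17/40 = 42.5%, the team plan 26/55 = 47.3% → the team plan
Organic: Plan X 2/9 = 22.2%, the team plan 2/6 = 33.3% → the team plan
Affiliate: Plan X 12/43 = 27.9%, the team plan 24/58 = 41.4% → the team plan
Referral: Plan X 171/261 = 65.5%, the team plan 153/210 = 72.9% → the team plan
Overall: Plan X 202/353 = 57.2%, the team plan 205/329 = 62.3% → the team plan

the team plan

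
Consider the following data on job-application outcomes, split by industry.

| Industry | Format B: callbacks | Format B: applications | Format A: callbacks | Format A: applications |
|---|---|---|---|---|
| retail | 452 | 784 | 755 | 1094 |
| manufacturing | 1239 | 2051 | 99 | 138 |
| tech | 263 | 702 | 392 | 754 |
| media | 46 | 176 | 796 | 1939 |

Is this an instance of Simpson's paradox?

Yes

Retail: Format B 452/784 = 57.7%, Format A 755/1094 = 69.0% → Format A
Manufacturing: Format B 1239/2051 = 60.4%, Format A 99/138 = 71.7% → Format A
Tech: Format B 263/702 = 37.5%, Format A 392/754 = 52.0% → Format A
Media: Format B 46/176 = 26.1%, Format A 796/1939 = 41.1% → Format A
Overall: Format B 2000/3713 = 53.9%, Format A 2042/3925 = 52.0% → Format B
Format A wins each industry group but Format B wins overall — the comparison reverses. Format A's applications skew toward media, which has a lower base rate.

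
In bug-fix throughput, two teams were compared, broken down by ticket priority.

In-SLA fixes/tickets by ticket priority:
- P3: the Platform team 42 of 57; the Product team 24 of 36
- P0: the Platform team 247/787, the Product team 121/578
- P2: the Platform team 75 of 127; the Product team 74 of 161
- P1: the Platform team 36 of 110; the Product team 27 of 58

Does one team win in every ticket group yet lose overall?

No

P3: the Platform team 42/57 = 73.7%, the Product team 24/36 = 66.7% → the Platform team
P0: the Platform team 247/787 = 31.4%, the Product team 121/578 = 20.9% → the Platform team
P2: the Platform team 75/127 = 59.1%, the Product team 74/161 = 46.0% → the Platform team
P1: the Platform team 36/110 = 32.7%, the Product team 27/58 = 46.6% → the Product team
Overall: the Platform team 400/1081 = 37.0%, the Product team 246/833 = 29.5% → the Platform team
Neither sweeps: the Platform team wins 3 of 4 groups, the Product team wins 1. The Platform team wins overall but not every group — no Simpson reversal.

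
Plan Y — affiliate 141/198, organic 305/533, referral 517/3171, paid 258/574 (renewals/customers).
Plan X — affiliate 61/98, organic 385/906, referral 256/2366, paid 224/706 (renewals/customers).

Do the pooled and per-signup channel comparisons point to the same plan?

Yes

Affiliate: Plan Y 141/198 = 71.2%, Plan X 61/98 = 62.2% → Plan Y
Organic: Plan Y 305/533 = 57.2%, Plan X 385/906 = 42.5% → Plan Y
Referral: Plan Y 517/3171 = 16.3%, Plan X 256/2366 = 10.8% → Plan Y
Paid: Plan Y 258/574 = 44.9%, Plan X 224/706 = 31.7% → Plan Y
Overall: Plan Y 1221/4476 = 27.3%, Plan X 926/4076 = 22.7% → Plan Y
Plan Y wins overall and in every signup group — no reversal.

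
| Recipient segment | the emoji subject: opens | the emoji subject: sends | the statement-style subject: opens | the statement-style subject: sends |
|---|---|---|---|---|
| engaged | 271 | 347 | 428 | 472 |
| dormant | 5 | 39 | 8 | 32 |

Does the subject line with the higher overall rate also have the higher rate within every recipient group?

Engaged: the emoji subject 271/347 = 78.1%, the statement-style subject 428/472 = 90.7% → the statement-style subject
Dormant: the emoji subject 5/39 = 12.8%, the statement-style subject 8/32 = 25.0% → the statement-style subject
Overall: the emoji subject 276/386 = 71.5%, the statement-style subject 436/504 = 86.5% → the statement-style subject
The statement-style subject wins overall and in every recipient group — no reversal.

Yes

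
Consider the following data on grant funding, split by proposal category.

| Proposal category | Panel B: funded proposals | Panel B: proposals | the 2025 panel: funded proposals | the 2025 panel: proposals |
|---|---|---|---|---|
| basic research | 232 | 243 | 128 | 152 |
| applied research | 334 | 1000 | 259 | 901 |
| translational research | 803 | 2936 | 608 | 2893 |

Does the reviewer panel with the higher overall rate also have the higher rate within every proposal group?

Yes

Basic research: Panel B 232/243 = 95.5%, the 2025 panel 128/152 = 84.2% → Panel B
Applied research: Panel B 334/1000 = 33.4%, the 2025 panel 259/901 = 28.7% → Panel B
Translational research: Panel B 803/2936 = 27.4%, the 2025 panel 608/2893 = 21.0% → Panel B
Overall: Panel B 1369/4179 = 32.8%, the 2025 panel 995/3946 = 25.2% → Panel B
Panel B wins overall and in every proposal group — no reversal.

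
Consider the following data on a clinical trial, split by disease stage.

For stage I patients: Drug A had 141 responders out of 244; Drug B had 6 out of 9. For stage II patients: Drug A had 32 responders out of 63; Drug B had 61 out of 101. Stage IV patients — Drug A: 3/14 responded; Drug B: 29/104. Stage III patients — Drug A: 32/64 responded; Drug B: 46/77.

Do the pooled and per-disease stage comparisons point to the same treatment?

Stage I: Drug A 141/244 = 57.8%, Drug B 6/9 = 66.7% → Drug B
Stage II: Drug A 32/63 = 50.8%, Drug B 61/101 = 60.4% → Drug B
Stage IV: Drug A 3/14 = 21.4%, Drug B 29/104 = 27.9% → Drug B
Stage III: Drug A 32/64 = 50.0%, Drug B 46/77 = 59.7% → Drug B
Overall: Drug A 208/385 = 54.0%, Drug B 142/291 = 48.8% → Drug A
Drug B wins each disease group but Drug A wins overall — the comparison reverses. Drug B's patients skew toward stage IV, which has a lower base rate.

No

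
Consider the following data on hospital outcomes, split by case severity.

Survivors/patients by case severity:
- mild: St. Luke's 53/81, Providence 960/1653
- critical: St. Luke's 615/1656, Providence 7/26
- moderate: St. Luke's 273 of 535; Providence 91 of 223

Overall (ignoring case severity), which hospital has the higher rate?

Providence

Mild: St. Luke's 53/81 = 65.4%, Providence 960/1653 = 58.1% → St. Luke's
Critical: St. Luke's 615/1656 = 37.1%, Providence 7/26 = 26.9% → St. Luke's
Moderate: St. Luke's 273/535 = 51.0%, Providence 91/223 = 40.8% → St. Luke's
Overall: St. Luke's 941/2272 = 41.4%, Providence 1058/1902 = 55.6% → Providence
(St. Luke's wins every case group but Providence wins overall — St. Luke's's patients skew toward the low-rate critical group.)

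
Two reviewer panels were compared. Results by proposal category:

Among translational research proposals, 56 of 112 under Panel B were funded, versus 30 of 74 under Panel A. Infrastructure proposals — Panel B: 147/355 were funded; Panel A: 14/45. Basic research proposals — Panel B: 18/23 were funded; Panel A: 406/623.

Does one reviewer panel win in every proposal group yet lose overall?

Translational research: Panel B 56/112 = 50.0%, Panel A 30/74 = 40.5% → Panel B
Infrastructure: Panel B 147/355 = 41.4%, Panel A 14/45 = 31.1% → Panel B
Basic research: Panel B 18/23 = 78.3%, Panel A 406/623 = 65.2% → Panel B
Overall: Panel B 221/490 = 45.1%, Panel A 450/742 = 60.6% → Panel A
Panel B wins each proposal group but Panel A wins overall — the comparison reverses. Panel B's proposals skew toward infrastructure, which has a lower base rate.

Yes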